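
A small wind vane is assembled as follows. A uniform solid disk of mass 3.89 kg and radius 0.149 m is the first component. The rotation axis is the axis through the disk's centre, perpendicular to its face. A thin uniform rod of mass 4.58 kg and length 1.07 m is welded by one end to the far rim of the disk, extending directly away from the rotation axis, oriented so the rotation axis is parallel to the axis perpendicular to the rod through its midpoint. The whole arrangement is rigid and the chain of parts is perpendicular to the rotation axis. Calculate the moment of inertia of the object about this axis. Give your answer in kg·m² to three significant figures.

2.62

Solid disk: I_cm = (1/2)MR² = (1/2)(3.89)(0.149)² = 0.043181 kg·m²; axis through the centre, so I = 0.043181 kg·m².
Thin rod: I_cm = (1/12)ML² = (1/12)(4.58)(1.07)² = 0.43697 kg·m²; centre at d = 0.149 + 0.535 = 0.684 m, so I = I_cm + Md² gives I = 0.43697 + (4.58)(0.684)² = 2.5798 kg·m².
Total I = 0.043181 + 2.5798 = 2.6229 kg·m².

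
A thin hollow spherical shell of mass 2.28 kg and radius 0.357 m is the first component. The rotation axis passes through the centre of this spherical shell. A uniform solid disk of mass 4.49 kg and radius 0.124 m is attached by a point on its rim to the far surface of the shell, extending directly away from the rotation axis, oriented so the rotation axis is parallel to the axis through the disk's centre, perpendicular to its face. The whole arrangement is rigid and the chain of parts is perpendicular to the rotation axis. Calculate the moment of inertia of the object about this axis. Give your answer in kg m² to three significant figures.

1.27

Spherical shell: I_cm = (2/3)MR² = (2/3)(2.28)(0.357)² = 0.19372 kg m²; axis through the centre, so I = 0.19372 kg m².
Solid disk: I_cm = (1/2)MR² = (1/2)(4.49)(0.124)² = 0.034519 kg m²; centre at d = 0.357 + 0.124 = 0.481 m, so I = I_cm + Md² gives I = 0.034519 + (4.49)(0.481)² = 1.0733 kg m².
Total I = 0.19372 + 1.0733 = 1.2671 kg m².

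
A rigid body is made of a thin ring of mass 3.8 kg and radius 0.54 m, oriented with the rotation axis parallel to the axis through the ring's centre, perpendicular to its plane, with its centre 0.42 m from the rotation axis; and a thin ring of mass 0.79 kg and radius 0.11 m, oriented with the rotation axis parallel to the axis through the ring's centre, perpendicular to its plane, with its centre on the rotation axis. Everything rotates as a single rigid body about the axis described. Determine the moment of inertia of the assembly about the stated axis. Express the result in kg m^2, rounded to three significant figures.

1.79

Thin ring: I_cm = MR² = (3.8)(0.54)² = 1.1081 kg m^2; centre at d = 0.42 m, so the parallel axis theorem gives I = 1.1081 + (3.8)(0.42)² = 1.7784 kg m^2.
Thin ring: I_cm = MR² = (0.79)(0.11)² = 0.009559 kg m^2; axis through the centre, so I = 0.009559 kg m^2.
Total I = 1.7784 + 0.009559 = 1.788 kg m^2.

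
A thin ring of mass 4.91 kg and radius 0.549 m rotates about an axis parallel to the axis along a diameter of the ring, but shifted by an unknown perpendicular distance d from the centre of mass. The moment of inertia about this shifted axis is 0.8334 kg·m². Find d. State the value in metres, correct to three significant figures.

About the centre-of-mass axis, I_cm = (1/2)MR² = (1/2)(4.91)(0.549)² = 0.73994 kg·m².
Parallel axis theorem: I = I_cm + Md², so Md² = 0.8334 − 0.73994 = 0.093461 kg·m².
d = √(0.093461 / 4.91) = 0.13797 m.

0.138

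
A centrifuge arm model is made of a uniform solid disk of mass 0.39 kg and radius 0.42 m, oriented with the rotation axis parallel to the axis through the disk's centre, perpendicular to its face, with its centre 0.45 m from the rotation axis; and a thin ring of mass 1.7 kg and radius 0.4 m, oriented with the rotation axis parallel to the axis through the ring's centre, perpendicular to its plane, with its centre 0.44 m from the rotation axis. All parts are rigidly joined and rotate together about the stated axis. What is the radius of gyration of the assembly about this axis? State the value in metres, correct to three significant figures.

Solid disk: I_cm = (1/2)MR² = (1/2)(0.39)(0.42)² = 0.034398 kg·m²; centre at d = 0.45 m, so the parallel axis theorem gives I = 0.034398 + (0.39)(0.45)² = 0.11337 kg·m².
Thin ring: I_cm = MR² = (1.7)(0.4)² = 0.272 kg·m²; centre at d = 0.44 m, so the parallel axis theorem gives I = 0.272 + (1.7)(0.44)² = 0.60112 kg·m².
Total I = 0.71449 kg·m²; total mass M = 2.09 kg.
k = √(I/M) = √(0.71449/2.09) = 0.58469 m.

0.585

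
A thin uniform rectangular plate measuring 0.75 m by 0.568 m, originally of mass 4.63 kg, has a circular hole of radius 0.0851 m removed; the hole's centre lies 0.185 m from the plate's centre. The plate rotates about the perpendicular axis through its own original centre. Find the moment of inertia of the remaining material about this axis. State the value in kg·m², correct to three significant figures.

0.332

Unpierced body about its centre: I₀ = (1/12)M(a²+b²) = (1/12)(4.63)[(0.75)² + (0.568)²] = 0.34151 kg·m².
The removed disk has mass m = M·πr²/(ab) = (4.63)·π(0.0851)²/(0.75·0.568) = 0.24728 kg (same uniform areal density).
Its moment of inertia about the rotation axis (parallel-axis theorem): I_hole = (1/2)mr² + md² = (1/2)(0.24728)(0.0851)² + (0.24728)(0.185)² = 0.0093584 kg·m².
Treating the hole as negative mass, I = I₀ − I_hole = 0.34151 − 0.0093584 = 0.33215 kg·m².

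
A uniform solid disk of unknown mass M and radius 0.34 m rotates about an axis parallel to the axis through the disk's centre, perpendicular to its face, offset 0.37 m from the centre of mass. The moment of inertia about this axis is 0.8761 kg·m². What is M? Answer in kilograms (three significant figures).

I = I_cm + Md² = (1/2)MR² + Md² = M·[0.5·(0.34)² + (0.37)²] = M·0.1947.
So M = 0.8761 / 0.1947 = 4.4997 kg.

4.50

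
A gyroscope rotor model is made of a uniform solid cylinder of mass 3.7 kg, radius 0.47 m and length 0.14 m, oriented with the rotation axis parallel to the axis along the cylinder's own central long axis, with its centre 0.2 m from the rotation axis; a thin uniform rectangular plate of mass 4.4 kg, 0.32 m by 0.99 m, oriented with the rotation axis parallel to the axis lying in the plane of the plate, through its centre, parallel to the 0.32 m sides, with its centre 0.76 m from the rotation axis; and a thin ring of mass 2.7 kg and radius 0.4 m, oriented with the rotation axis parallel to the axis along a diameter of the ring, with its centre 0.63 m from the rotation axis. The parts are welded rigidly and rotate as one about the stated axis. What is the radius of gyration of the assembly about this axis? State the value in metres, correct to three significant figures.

0.663

Solid cylinder: I_cm = (1/2)MR² = (1/2)(3.7)(0.47)² = 0.40867 kg m²; centre at d = 0.2 m, so the parallel axis theorem gives I = 0.40867 + (3.7)(0.2)² = 0.55667 kg m².
Rectangular plate: I_cm = (1/12)Mb² = (1/12)(4.4)(0.99)² = 0.35937 kg m²; centre at d = 0.76 m, so the parallel axis theorem gives I = 0.35937 + (4.4)(0.76)² = 2.9008 kg m².
Thin ring: I_cm = (1/2)MR² = (1/2)(2.7)(0.4)² = 0.216 kg m²; centre at d = 0.63 m, so the parallel axis theorem gives I = 0.216 + (2.7)(0.63)² = 1.2876 kg m².
Total I = 4.7451 kg m²; total mass M = 10.8 kg.
k = √(I/M) = √(4.7451/10.8) = 0.66284 m.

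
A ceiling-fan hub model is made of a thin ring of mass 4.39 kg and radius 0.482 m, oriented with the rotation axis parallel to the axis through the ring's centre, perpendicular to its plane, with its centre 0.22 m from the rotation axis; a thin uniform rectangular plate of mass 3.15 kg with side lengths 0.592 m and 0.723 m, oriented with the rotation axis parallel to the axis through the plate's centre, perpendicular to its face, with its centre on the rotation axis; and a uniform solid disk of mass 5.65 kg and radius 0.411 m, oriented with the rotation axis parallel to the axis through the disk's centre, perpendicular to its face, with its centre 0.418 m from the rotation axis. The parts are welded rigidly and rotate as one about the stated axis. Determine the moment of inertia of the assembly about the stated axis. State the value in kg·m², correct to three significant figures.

Thin ring: I_cm = MR² = (4.39)(0.482)² = 1.0199 kg·m²; centre at d = 0.22 m, so I = I_cm + Md² gives I = 1.0199 + (4.39)(0.22)² = 1.2324 kg·m².
Rectangular plate: I_cm = (1/12)M(a²+b²) = (1/12)(3.15)[(0.592)² + (0.723)²] = 0.22921 kg·m²; axis through the centre, so I = 0.22921 kg·m².
Solid disk: I_cm = (1/2)MR² = (1/2)(5.65)(0.411)² = 0.4772 kg·m²; centre at d = 0.418 m, so I = I_cm + Md² gives I = 0.4772 + (5.65)(0.418)² = 1.4644 kg·m².
Total I = 1.2324 + 0.22921 + 1.4644 = 2.926 kg·m².

2.93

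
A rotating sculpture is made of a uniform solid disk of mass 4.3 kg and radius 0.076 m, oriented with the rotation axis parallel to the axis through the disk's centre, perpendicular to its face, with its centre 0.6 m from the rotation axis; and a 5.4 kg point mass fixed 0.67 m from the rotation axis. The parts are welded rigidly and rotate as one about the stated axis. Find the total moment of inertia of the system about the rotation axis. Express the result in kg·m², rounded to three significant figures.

3.98

Solid disk: I_cm = (1/2)MR² = (1/2)(4.3)(0.076)² = 0.012418 kg·m²; centre at d = 0.6 m, so I = I_cm + Md² gives I = 0.012418 + (4.3)(0.6)² = 1.5604 kg·m².
Point mass: I_cm = 0; centre at d = 0.67 m, so I = I_cm + Md² gives I = 0 + (5.4)(0.67)² = 2.4241 kg·m².
Total I = 1.5604 + 2.4241 = 3.9845 kg·m².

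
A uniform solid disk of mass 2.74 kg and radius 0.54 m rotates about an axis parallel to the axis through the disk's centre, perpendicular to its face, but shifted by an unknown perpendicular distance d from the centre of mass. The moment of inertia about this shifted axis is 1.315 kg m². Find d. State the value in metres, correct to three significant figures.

0.578

About the centre-of-mass axis, I_cm = (1/2)MR² = (1/2)(2.74)(0.54)² = 0.39949 kg m².
Parallel axis theorem: I = I_cm + Md², so Md² = 1.315 − 0.39949 = 0.91551 kg m².
d = √(0.91551 / 2.74) = 0.57804 m.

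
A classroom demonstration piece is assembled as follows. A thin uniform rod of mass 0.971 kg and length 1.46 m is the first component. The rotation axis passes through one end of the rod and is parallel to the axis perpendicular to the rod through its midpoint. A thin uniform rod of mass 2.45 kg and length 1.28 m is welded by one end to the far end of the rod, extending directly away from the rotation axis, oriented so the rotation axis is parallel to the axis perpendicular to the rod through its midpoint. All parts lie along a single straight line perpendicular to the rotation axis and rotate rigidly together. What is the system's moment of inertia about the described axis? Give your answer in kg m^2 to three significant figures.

11.8

Thin rod: I_cm = (1/12)ML² = (1/12)(0.971)(1.46)² = 0.17248 kg m^2; centre at d = 0.73 m, so the parallel axis theorem gives I = 0.17248 + (0.971)(0.73)² = 0.68993 kg m^2.
Thin rod: I_cm = (1/12)ML² = (1/12)(2.45)(1.28)² = 0.33451 kg m^2; centre at d = 0.73 + 0.73 + 0.64 = 2.1 m, so the parallel axis theorem gives I = 0.33451 + (2.45)(2.1)² = 11.139 kg m^2.
Total I = 0.68993 + 11.139 = 11.829 kg m^2.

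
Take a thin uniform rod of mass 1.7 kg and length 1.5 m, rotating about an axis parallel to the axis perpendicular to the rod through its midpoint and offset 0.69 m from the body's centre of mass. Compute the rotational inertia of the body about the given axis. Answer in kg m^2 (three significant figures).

1.13

I_cm = (1/12)ML² = (1/12)(1.7)(1.5)² = 0.31875 kg m^2; centre at d = 0.69 m, so I = I_cm + Md² gives I = 0.31875 + (1.7)(0.69)² = 1.1281 kg m^2.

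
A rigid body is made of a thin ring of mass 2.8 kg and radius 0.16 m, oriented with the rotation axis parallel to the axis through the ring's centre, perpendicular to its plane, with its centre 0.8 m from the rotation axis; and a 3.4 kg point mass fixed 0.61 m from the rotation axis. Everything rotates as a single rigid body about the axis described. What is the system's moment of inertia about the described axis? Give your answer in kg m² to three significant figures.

3.13

Thin ring: I_cm = MR² = (2.8)(0.16)² = 0.07168 kg m²; centre at d = 0.8 m, so the parallel axis theorem gives I = 0.07168 + (2.8)(0.8)² = 1.8637 kg m².
Point mass: I_cm = 0; centre at d = 0.61 m, so the parallel axis theorem gives I = 0 + (3.4)(0.61)² = 1.2651 kg m².
Total I = 1.8637 + 1.2651 = 3.1288 kg m².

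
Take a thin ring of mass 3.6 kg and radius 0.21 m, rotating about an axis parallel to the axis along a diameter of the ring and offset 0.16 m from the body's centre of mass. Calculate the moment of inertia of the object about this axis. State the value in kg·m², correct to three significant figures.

I_cm = (1/2)MR² = (1/2)(3.6)(0.21)² = 0.07938 kg·m²; centre at d = 0.16 m, so I = I_cm + Md² gives I = 0.07938 + (3.6)(0.16)² = 0.17154 kg·m².

0.172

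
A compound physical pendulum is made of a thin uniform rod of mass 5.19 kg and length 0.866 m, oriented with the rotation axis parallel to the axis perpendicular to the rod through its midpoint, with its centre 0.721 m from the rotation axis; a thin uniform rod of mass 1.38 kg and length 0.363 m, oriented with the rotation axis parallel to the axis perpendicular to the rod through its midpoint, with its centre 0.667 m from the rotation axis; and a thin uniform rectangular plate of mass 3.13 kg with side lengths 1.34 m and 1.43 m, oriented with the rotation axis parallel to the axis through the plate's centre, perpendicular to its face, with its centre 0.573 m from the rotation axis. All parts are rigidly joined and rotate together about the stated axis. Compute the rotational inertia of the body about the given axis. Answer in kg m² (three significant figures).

Thin rod: I_cm = (1/12)ML² = (1/12)(5.19)(0.866)² = 0.32436 kg m²; centre at d = 0.721 m, so I = I_cm + Md² gives I = 0.32436 + (5.19)(0.721)² = 3.0223 kg m².
Thin rod: I_cm = (1/12)ML² = (1/12)(1.38)(0.363)² = 0.015153 kg m²; centre at d = 0.667 m, so I = I_cm + Md² gives I = 0.015153 + (1.38)(0.667)² = 0.6291 kg m².
Rectangular plate: I_cm = (1/12)M(a²+b²) = (1/12)(3.13)[(1.34)² + (1.43)²] = 1.0017 kg m²; centre at d = 0.573 m, so I = I_cm + Md² gives I = 1.0017 + (3.13)(0.573)² = 2.0294 kg m².
Total I = 3.0223 + 0.6291 + 2.0294 = 5.6808 kg m².

5.68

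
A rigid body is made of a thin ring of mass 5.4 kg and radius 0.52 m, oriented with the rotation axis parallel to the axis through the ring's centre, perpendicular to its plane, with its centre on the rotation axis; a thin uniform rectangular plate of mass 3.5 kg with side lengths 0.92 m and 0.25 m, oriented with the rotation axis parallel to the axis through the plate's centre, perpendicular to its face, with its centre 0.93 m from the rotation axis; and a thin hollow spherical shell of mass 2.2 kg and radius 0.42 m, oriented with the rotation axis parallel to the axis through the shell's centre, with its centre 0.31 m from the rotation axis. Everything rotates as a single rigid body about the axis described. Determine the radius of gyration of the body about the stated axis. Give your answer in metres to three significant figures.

0.686

Thin ring: I_cm = MR² = (5.4)(0.52)² = 1.4602 kg m²; axis through the centre, so I = 1.4602 kg m².
Rectangular plate: I_cm = (1/12)M(a²+b²) = (1/12)(3.5)[(0.92)² + (0.25)²] = 0.2651 kg m²; centre at d = 0.93 m, so I = I_cm + Md² gives I = 0.2651 + (3.5)(0.93)² = 3.2922 kg m².
Spherical shell: I_cm = (2/3)MR² = (2/3)(2.2)(0.42)² = 0.25872 kg m²; centre at d = 0.31 m, so I = I_cm + Md² gives I = 0.25872 + (2.2)(0.31)² = 0.47014 kg m².
Total I = 5.2225 kg m²; total mass M = 11.1 kg.
k = √(I/M) = √(5.2225/11.1) = 0.68593 m.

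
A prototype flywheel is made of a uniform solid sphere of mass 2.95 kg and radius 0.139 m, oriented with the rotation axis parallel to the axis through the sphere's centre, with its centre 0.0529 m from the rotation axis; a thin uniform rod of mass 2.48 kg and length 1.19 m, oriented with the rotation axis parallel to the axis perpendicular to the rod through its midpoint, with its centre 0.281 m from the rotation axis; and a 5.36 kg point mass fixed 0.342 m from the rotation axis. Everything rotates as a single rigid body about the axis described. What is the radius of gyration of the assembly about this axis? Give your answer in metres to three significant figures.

Solid sphere: I_cm = (2/5)MR² = (2/5)(2.95)(0.139)² = 0.022799 kg m²; centre at d = 0.0529 m, so I = I_cm + Md² gives I = 0.022799 + (2.95)(0.0529)² = 0.031054 kg m².
Thin rod: I_cm = (1/12)ML² = (1/12)(2.48)(1.19)² = 0.29266 kg m²; centre at d = 0.281 m, so I = I_cm + Md² gives I = 0.29266 + (2.48)(0.281)² = 0.48848 kg m².
Point mass: I_cm = 0; centre at d = 0.342 m, so I = I_cm + Md² gives I = 0 + (5.36)(0.342)² = 0.62693 kg m².
Total I = 1.1465 kg m²; total mass M = 10.79 kg.
k = √(I/M) = √(1.1465/10.79) = 0.32596 m.

0.326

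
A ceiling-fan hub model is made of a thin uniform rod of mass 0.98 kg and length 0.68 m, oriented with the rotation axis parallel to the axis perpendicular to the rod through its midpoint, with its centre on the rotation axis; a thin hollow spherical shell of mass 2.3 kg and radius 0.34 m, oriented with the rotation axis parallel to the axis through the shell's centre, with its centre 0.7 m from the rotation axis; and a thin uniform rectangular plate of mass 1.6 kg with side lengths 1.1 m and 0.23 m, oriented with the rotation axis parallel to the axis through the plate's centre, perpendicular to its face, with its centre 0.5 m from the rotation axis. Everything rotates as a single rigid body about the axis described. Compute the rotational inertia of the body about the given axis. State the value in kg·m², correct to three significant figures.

1.91

Thin rod: I_cm = (1/12)ML² = (1/12)(0.98)(0.68)² = 0.037763 kg·m²; axis through the centre, so I = 0.037763 kg·m².
Spherical shell: I_cm = (2/3)MR² = (2/3)(2.3)(0.34)² = 0.17725 kg·m²; centre at d = 0.7 m, so the parallel axis theorem gives I = 0.17725 + (2.3)(0.7)² = 1.3043 kg·m².
Rectangular plate: I_cm = (1/12)M(a²+b²) = (1/12)(1.6)[(1.1)² + (0.23)²] = 0.16839 kg·m²; centre at d = 0.5 m, so the parallel axis theorem gives I = 0.16839 + (1.6)(0.5)² = 0.56839 kg·m².
Total I = 0.037763 + 1.3043 + 0.56839 = 1.9104 kg·m².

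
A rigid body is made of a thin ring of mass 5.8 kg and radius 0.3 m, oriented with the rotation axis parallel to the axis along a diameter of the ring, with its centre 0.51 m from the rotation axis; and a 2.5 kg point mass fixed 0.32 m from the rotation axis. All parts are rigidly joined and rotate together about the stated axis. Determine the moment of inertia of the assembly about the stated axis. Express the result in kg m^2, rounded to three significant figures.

Thin ring: I_cm = (1/2)MR² = (1/2)(5.8)(0.3)² = 0.261 kg m^2; centre at d = 0.51 m, so I = I_cm + Md² gives I = 0.261 + (5.8)(0.51)² = 1.7696 kg m^2.
Point mass: I_cm = 0; centre at d = 0.32 m, so I = I_cm + Md² gives I = 0 + (2.5)(0.32)² = 0.256 kg m^2.
Total I = 1.7696 + 0.256 = 2.0256 kg m^2.

2.03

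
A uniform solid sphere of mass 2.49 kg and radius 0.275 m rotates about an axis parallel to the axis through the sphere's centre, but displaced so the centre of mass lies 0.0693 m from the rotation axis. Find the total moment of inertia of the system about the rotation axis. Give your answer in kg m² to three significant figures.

I_cm = (2/5)MR² = (2/5)(2.49)(0.275)² = 0.075323 kg m²; centre at d = 0.0693 m, so I = I_cm + Md² gives I = 0.075323 + (2.49)(0.0693)² = 0.087281 kg m².

0.0873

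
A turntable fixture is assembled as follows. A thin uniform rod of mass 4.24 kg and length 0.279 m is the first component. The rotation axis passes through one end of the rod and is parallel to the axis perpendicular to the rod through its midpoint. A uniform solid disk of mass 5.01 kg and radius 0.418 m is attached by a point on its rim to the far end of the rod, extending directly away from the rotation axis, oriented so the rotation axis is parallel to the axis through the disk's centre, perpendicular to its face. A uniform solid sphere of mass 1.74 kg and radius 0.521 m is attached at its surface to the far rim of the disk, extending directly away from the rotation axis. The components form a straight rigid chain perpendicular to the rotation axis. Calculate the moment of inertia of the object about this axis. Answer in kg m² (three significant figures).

7.83

Thin rod: I_cm = (1/12)ML² = (1/12)(4.24)(0.279)² = 0.027504 kg m²; centre at d = 0.1395 m, so the parallel axis theorem gives I = 0.027504 + (4.24)(0.1395)² = 0.11002 kg m².
Solid disk: I_cm = (1/2)MR² = (1/2)(5.01)(0.418)² = 0.43768 kg m²; centre at d = 0.1395 + 0.1395 + 0.418 = 0.697 m, so the parallel axis theorem gives I = 0.43768 + (5.01)(0.697)² = 2.8716 kg m².
Solid sphere: I_cm = (2/5)MR² = (2/5)(1.74)(0.521)² = 0.18892 kg m²; centre at d = 0.1395 + 0.1395 + 0.418 + 0.418 + 0.521 = 1.636 m, so the parallel axis theorem gives I = 0.18892 + (1.74)(1.636)² = 4.846 kg m².
Total I = 0.11002 + 2.8716 + 4.846 = 7.8276 kg m².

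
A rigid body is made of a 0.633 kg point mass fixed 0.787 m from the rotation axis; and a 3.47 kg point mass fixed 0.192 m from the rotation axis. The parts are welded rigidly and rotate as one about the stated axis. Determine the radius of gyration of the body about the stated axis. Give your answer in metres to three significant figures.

Point mass: I_cm = 0; centre at d = 0.787 m, so the parallel axis theorem gives I = 0 + (0.633)(0.787)² = 0.39206 kg m².
Point mass: I_cm = 0; centre at d = 0.192 m, so the parallel axis theorem gives I = 0 + (3.47)(0.192)² = 0.12792 kg m².
Total I = 0.51998 kg m²; total mass M = 4.103 kg.
k = √(I/M) = √(0.51998/4.103) = 0.35599 m.

0.356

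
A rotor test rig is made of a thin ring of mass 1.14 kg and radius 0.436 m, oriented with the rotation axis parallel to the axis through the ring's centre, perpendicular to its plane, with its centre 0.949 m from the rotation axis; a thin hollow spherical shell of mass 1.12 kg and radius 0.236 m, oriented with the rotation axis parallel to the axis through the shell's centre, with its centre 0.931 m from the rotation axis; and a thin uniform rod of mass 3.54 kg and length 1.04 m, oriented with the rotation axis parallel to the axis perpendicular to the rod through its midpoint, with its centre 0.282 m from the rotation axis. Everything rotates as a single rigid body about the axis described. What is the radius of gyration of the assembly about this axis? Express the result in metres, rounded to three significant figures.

0.702

Thin ring: I_cm = MR² = (1.14)(0.436)² = 0.21671 kg m^2; centre at d = 0.949 m, so I = I_cm + Md² gives I = 0.21671 + (1.14)(0.949)² = 1.2434 kg m^2.
Spherical shell: I_cm = (2/3)MR² = (2/3)(1.12)(0.236)² = 0.041586 kg m^2; centre at d = 0.931 m, so I = I_cm + Md² gives I = 0.041586 + (1.12)(0.931)² = 1.0124 kg m^2.
Thin rod: I_cm = (1/12)ML² = (1/12)(3.54)(1.04)² = 0.31907 kg m^2; centre at d = 0.282 m, so I = I_cm + Md² gives I = 0.31907 + (3.54)(0.282)² = 0.60059 kg m^2.
Total I = 2.8563 kg m^2; total mass M = 5.8 kg.
k = √(I/M) = √(2.8563/5.8) = 0.70176 m.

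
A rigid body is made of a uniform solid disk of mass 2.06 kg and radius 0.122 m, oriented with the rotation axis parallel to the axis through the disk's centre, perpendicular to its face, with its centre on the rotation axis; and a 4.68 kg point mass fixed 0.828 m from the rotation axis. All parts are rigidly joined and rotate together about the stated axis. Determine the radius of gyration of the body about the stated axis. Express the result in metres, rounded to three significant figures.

Solid disk: I_cm = (1/2)MR² = (1/2)(2.06)(0.122)² = 0.015331 kg·m²; axis through the centre, so I = 0.015331 kg·m².
Point mass: I_cm = 0; centre at d = 0.828 m, so I = I_cm + Md² gives I = 0 + (4.68)(0.828)² = 3.2085 kg·m².
Total I = 3.2239 kg·m²; total mass M = 6.74 kg.
k = √(I/M) = √(3.2239/6.74) = 0.69161 m.

0.692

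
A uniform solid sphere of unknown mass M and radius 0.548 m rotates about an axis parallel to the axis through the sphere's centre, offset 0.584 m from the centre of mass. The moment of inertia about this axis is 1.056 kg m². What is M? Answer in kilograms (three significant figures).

2.29

I = I_cm + Md² = (2/5)MR² + Md² = M·[0.4·(0.548)² + (0.584)²] = M·0.46118.
So M = 1.056 / 0.46118 = 2.2898 kg.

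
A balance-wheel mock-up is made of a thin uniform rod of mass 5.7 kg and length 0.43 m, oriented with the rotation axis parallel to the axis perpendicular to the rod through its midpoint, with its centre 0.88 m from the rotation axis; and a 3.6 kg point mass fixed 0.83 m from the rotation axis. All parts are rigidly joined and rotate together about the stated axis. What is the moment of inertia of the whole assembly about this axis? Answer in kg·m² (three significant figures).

6.98

Thin rod: I_cm = (1/12)ML² = (1/12)(5.7)(0.43)² = 0.087827 kg·m²; centre at d = 0.88 m, so I = I_cm + Md² gives I = 0.087827 + (5.7)(0.88)² = 4.5019 kg·m².
Point mass: I_cm = 0; centre at d = 0.83 m, so I = I_cm + Md² gives I = 0 + (3.6)(0.83)² = 2.48 kg·m².
Total I = 4.5019 + 2.48 = 6.9819 kg·m².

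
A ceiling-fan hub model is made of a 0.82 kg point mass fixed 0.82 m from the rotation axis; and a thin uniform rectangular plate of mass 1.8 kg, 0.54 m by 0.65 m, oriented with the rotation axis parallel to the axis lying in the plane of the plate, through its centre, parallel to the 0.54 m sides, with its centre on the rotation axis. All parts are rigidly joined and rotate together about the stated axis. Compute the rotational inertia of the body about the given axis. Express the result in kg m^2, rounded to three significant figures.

Point mass: I_cm = 0; centre at d = 0.82 m, so the parallel axis theorem gives I = 0 + (0.82)(0.82)² = 0.55137 kg m^2.
Rectangular plate: I_cm = (1/12)Mb² = (1/12)(1.8)(0.65)² = 0.063375 kg m^2; axis through the centre, so I = 0.063375 kg m^2.
Total I = 0.55137 + 0.063375 = 0.61474 kg m^2.

0.615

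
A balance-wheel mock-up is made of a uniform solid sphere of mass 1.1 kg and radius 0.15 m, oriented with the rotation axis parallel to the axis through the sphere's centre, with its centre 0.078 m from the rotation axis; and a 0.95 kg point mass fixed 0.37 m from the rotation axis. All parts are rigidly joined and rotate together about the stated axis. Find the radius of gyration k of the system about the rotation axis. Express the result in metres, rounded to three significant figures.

Solid sphere: I_cm = (2/5)MR² = (2/5)(1.1)(0.15)² = 0.0099 kg·m²; centre at d = 0.078 m, so the parallel axis theorem gives I = 0.0099 + (1.1)(0.078)² = 0.016592 kg·m².
Point mass: I_cm = 0; centre at d = 0.37 m, so the parallel axis theorem gives I = 0 + (0.95)(0.37)² = 0.13005 kg·m².
Total I = 0.14665 kg·m²; total mass M = 2.05 kg.
k = √(I/M) = √(0.14665/2.05) = 0.26746 m.

0.267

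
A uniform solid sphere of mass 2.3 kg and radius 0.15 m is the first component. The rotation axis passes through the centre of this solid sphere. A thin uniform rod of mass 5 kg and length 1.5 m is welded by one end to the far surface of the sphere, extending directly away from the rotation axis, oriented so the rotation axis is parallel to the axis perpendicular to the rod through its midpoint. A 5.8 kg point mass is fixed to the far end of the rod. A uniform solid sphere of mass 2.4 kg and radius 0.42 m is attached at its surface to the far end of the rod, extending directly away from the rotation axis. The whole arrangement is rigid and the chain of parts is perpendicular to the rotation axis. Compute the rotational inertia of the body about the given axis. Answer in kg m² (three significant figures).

31.3

Solid sphere: I_cm = (2/5)MR² = (2/5)(2.3)(0.15)² = 0.0207 kg m²; axis through the centre, so I = 0.0207 kg m².
Thin rod: I_cm = (1/12)ML² = (1/12)(5)(1.5)² = 0.9375 kg m²; centre at d = 0.15 + 0.75 = 0.9 m, so the parallel axis theorem gives I = 0.9375 + (5)(0.9)² = 4.9875 kg m².
Point mass: I_cm = 0; centre at d = 0.15 + 0.75 + 0.75 = 1.65 m, so the parallel axis theorem gives I = 0 + (5.8)(1.65)² = 15.79 kg m².
Solid sphere: I_cm = (2/5)MR² = (2/5)(2.4)(0.42)² = 0.16934 kg m²; centre at d = 0.15 + 0.75 + 0.75 + 0.42 = 2.07 m, so the parallel axis theorem gives I = 0.16934 + (2.4)(2.07)² = 10.453 kg m².
Total I = 0.0207 + 4.9875 + 15.79 + 10.453 = 31.252 kg m².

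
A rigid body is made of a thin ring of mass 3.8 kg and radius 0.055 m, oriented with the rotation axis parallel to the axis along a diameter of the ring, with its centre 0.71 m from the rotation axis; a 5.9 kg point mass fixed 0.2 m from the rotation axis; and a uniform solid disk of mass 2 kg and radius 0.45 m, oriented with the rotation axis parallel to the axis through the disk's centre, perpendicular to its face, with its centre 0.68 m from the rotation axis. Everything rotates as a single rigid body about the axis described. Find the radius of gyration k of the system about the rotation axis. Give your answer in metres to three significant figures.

0.530

Thin ring: I_cm = (1/2)MR² = (1/2)(3.8)(0.055)² = 0.0057475 kg m^2; centre at d = 0.71 m, so I = I_cm + Md² gives I = 0.0057475 + (3.8)(0.71)² = 1.9213 kg m^2.
Point mass: I_cm = 0; centre at d = 0.2 m, so I = I_cm + Md² gives I = 0 + (5.9)(0.2)² = 0.236 kg m^2.
Solid disk: I_cm = (1/2)MR² = (1/2)(2)(0.45)² = 0.2025 kg m^2; centre at d = 0.68 m, so I = I_cm + Md² gives I = 0.2025 + (2)(0.68)² = 1.1273 kg m^2.
Total I = 3.2846 kg m^2; total mass M = 11.7 kg.
k = √(I/M) = √(3.2846/11.7) = 0.52985 m.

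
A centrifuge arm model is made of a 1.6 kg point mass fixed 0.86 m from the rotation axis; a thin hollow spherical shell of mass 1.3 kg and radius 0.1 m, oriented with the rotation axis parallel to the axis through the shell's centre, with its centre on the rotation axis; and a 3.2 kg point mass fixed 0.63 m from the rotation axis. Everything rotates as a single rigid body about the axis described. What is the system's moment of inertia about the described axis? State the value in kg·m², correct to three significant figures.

2.46

Point mass: I_cm = 0; centre at d = 0.86 m, so I = I_cm + Md² gives I = 0 + (1.6)(0.86)² = 1.1834 kg·m².
Spherical shell: I_cm = (2/3)MR² = (2/3)(1.3)(0.1)² = 0.0086667 kg·m²; axis through the centre, so I = 0.0086667 kg·m².
Point mass: I_cm = 0; centre at d = 0.63 m, so I = I_cm + Md² gives I = 0 + (3.2)(0.63)² = 1.2701 kg·m².
Total I = 1.1834 + 0.0086667 + 1.2701 = 2.4621 kg·m².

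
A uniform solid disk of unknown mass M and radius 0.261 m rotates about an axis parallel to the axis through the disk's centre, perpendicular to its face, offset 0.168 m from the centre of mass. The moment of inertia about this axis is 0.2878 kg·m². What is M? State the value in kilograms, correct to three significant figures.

4.62

I = I_cm + Md² = (1/2)MR² + Md² = M·[0.5·(0.261)² + (0.168)²] = M·0.062285.
So M = 0.2878 / 0.062285 = 4.6207 kg.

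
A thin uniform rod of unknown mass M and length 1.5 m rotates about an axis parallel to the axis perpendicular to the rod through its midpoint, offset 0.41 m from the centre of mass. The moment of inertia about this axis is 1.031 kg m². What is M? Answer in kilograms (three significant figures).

I = I_cm + Md² = (1/12)ML² + Md² = M·[0.0833333·(1.5)² + (0.41)²] = M·0.3556.
So M = 1.031 / 0.3556 = 2.8993 kg.

2.90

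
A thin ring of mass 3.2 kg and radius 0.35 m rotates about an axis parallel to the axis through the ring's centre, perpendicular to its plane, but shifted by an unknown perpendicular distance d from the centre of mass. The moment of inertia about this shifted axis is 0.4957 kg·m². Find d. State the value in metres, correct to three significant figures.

About the centre-of-mass axis, I_cm = MR² = (3.2)(0.35)² = 0.392 kg·m².
Parallel axis theorem: I = I_cm + Md², so Md² = 0.4957 − 0.392 = 0.1037 kg·m².
d = √(0.1037 / 3.2) = 0.18002 m.

0.180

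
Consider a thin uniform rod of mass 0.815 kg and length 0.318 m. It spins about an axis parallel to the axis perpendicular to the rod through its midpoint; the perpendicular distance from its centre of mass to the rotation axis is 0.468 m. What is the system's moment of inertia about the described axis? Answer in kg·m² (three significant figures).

I_cm = (1/12)ML² = (1/12)(0.815)(0.318)² = 0.006868 kg·m²; centre at d = 0.468 m, so I = I_cm + Md² gives I = 0.006868 + (0.815)(0.468)² = 0.18537 kg·m².

0.185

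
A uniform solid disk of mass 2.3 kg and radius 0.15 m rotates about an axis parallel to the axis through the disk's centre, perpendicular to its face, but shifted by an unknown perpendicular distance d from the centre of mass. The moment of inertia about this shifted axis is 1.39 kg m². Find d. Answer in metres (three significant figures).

About the centre-of-mass axis, I_cm = (1/2)MR² = (1/2)(2.3)(0.15)² = 0.025875 kg m².
Parallel axis theorem: I = I_cm + Md², so Md² = 1.39 − 0.025875 = 1.3641 kg m².
d = √(1.3641 / 2.3) = 0.77013 m.

0.770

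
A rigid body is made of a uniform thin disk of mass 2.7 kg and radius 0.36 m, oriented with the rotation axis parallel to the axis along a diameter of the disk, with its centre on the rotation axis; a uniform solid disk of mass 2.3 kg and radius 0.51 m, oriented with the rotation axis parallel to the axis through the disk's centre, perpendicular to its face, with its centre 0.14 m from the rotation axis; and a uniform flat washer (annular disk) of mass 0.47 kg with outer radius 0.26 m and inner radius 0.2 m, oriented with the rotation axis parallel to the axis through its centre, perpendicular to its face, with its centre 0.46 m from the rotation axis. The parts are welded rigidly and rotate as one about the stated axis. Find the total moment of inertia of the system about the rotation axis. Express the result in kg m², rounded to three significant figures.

Thin disk: I_cm = (1/4)MR² = (1/4)(2.7)(0.36)² = 0.08748 kg m²; axis through the centre, so I = 0.08748 kg m².
Solid disk: I_cm = (1/2)MR² = (1/2)(2.3)(0.51)² = 0.29911 kg m²; centre at d = 0.14 m, so I = I_cm + Md² gives I = 0.29911 + (2.3)(0.14)² = 0.34419 kg m².
Annular disk: I_cm = (1/2)M(R²+r²) = (1/2)(0.47)[(0.26)² + (0.2)²] = 0.025286 kg m²; centre at d = 0.46 m, so I = I_cm + Md² gives I = 0.025286 + (0.47)(0.46)² = 0.12474 kg m².
Total I = 0.08748 + 0.34419 + 0.12474 = 0.55641 kg m².

0.556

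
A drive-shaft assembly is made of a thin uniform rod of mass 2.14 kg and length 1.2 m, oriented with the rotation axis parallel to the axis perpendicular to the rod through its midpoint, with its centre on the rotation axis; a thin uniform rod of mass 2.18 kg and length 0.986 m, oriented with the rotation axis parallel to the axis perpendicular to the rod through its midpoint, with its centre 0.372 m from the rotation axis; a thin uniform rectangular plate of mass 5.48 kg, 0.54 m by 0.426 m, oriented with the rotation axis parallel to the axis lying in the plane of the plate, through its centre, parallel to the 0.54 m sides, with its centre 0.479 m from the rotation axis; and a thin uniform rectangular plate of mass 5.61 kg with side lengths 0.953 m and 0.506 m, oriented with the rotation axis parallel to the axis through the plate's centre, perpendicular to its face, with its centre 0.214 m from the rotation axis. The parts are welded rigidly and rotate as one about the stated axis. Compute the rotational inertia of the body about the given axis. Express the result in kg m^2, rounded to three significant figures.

2.88

Thin rod: I_cm = (1/12)ML² = (1/12)(2.14)(1.2)² = 0.2568 kg m^2; axis through the centre, so I = 0.2568 kg m^2.
Thin rod: I_cm = (1/12)ML² = (1/12)(2.18)(0.986)² = 0.17662 kg m^2; centre at d = 0.372 m, so the parallel axis theorem gives I = 0.17662 + (2.18)(0.372)² = 0.47829 kg m^2.
Rectangular plate: I_cm = (1/12)Mb² = (1/12)(5.48)(0.426)² = 0.082874 kg m^2; centre at d = 0.479 m, so the parallel axis theorem gives I = 0.082874 + (5.48)(0.479)² = 1.3402 kg m^2.
Rectangular plate: I_cm = (1/12)M(a²+b²) = (1/12)(5.61)[(0.953)² + (0.506)²] = 0.54428 kg m^2; centre at d = 0.214 m, so the parallel axis theorem gives I = 0.54428 + (5.61)(0.214)² = 0.8012 kg m^2.
Total I = 0.2568 + 0.47829 + 1.3402 + 0.8012 = 2.8765 kg m^2.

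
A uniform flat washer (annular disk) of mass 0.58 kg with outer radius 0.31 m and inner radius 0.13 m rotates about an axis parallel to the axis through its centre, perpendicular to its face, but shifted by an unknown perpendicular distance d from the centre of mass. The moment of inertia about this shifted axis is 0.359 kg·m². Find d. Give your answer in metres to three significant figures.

0.750

About the centre-of-mass axis, I_cm = (1/2)M(R²+r²) = (1/2)(0.58)[(0.31)² + (0.13)²] = 0.03277 kg·m².
Parallel axis theorem: I = I_cm + Md², so Md² = 0.359 − 0.03277 = 0.32623 kg·m².
d = √(0.32623 / 0.58) = 0.74998 m.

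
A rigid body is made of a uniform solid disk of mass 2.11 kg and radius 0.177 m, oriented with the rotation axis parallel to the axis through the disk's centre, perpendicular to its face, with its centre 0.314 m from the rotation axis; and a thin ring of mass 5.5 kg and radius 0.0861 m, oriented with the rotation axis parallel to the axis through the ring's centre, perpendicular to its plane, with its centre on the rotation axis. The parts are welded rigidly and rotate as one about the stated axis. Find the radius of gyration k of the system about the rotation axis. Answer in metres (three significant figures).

Solid disk: I_cm = (1/2)MR² = (1/2)(2.11)(0.177)² = 0.033052 kg·m²; centre at d = 0.314 m, so the parallel axis theorem gives I = 0.033052 + (2.11)(0.314)² = 0.24109 kg·m².
Thin ring: I_cm = MR² = (5.5)(0.0861)² = 0.040773 kg·m²; axis through the centre, so I = 0.040773 kg·m².
Total I = 0.28186 kg·m²; total mass M = 7.61 kg.
k = √(I/M) = √(0.28186/7.61) = 0.19245 m.

0.192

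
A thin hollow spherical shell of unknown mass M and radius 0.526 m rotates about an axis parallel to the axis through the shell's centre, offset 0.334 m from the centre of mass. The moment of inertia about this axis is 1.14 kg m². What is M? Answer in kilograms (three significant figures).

I = I_cm + Md² = (2/3)MR² + Md² = M·[0.666667·(0.526)² + (0.334)²] = M·0.29601.
So M = 1.14 / 0.29601 = 3.8513 kg.

3.85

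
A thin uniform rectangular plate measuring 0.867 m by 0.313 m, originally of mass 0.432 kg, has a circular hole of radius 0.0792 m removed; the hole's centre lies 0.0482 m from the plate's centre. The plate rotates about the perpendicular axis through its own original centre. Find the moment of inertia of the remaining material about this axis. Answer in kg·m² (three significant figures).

Unpierced body about its centre: I₀ = (1/12)M(a²+b²) = (1/12)(0.432)[(0.867)² + (0.313)²] = 0.030588 kg·m².
The removed disk has mass m = M·πr²/(ab) = (0.432)·π(0.0792)²/(0.867·0.313) = 0.03137 kg (same uniform areal density).
Its moment of inertia about the rotation axis (parallel-axis theorem): I_hole = (1/2)mr² + md² = (1/2)(0.03137)(0.0792)² + (0.03137)(0.0482)² = 0.00017127 kg·m².
Treating the hole as negative mass, I = I₀ − I_hole = 0.030588 − 0.00017127 = 0.030416 kg·m².

0.0304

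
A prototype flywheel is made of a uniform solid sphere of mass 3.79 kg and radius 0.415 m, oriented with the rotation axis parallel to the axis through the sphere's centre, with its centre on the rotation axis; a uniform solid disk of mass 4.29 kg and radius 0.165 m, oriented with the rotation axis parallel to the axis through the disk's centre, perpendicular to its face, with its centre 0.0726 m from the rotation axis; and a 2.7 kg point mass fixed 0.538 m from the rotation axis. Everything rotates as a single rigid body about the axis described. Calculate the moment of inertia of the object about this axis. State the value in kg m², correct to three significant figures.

1.12

Solid sphere: I_cm = (2/5)MR² = (2/5)(3.79)(0.415)² = 0.26109 kg m²; axis through the centre, so I = 0.26109 kg m².
Solid disk: I_cm = (1/2)MR² = (1/2)(4.29)(0.165)² = 0.058398 kg m²; centre at d = 0.0726 m, so I = I_cm + Md² gives I = 0.058398 + (4.29)(0.0726)² = 0.081009 kg m².
Point mass: I_cm = 0; centre at d = 0.538 m, so I = I_cm + Md² gives I = 0 + (2.7)(0.538)² = 0.7815 kg m².
Total I = 0.26109 + 0.081009 + 0.7815 = 1.1236 kg m².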